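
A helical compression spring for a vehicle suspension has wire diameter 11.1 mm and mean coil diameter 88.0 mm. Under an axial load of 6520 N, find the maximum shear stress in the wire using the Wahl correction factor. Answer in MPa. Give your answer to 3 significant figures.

1270 MPa

Spring index C = D/d = 88.0/11.1 = 7.9279
K_W = (4C−1)/(4C−4) + 0.615/C = 30.712/27.712 + 0.0776 = 1.1858
τ₀ = 8FD/(πd³) = 8·6520·88.0/(π·11.1³) = 4.59008e+06/4296.5 = 1068.3 MPa
τ_max = K·τ₀ = 1.1858 × 1068.3 = 1266.8 MPa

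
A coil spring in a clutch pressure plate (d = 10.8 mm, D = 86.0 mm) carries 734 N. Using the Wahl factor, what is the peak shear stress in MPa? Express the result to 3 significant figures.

151 MPa

Spring index C = D/d = 86.0/10.8 = 7.9630
K_W = (4C−1)/(4C−4) + 0.615/C = 30.852/27.852 + 0.0772 = 1.1849
τ₀ = 8FD/(πd³) = 8·734·86.0/(π·10.8³) = 504992/3957.5 = 127.6 MPa
τ_max = K·τ₀ = 1.1849 × 127.6 = 151.2 MPa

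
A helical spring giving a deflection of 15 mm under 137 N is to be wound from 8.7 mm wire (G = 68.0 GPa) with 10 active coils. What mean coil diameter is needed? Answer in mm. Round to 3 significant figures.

Required rate k = F/δ = 137/15 = 9.1333 N/mm
D = (Gd⁴/(8N_a·k))^(1/3) = (68.0×10³·8.7⁴/(8·10·9.1333))^(1/3)
  = (533171)^(1/3) = 81.0878 mm

81.1 mm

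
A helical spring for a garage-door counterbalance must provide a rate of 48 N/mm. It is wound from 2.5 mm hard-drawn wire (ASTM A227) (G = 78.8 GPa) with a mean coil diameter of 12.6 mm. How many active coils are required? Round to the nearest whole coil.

4

N_a = Gd⁴/(8D³k) = (78.8×10³ × 2.5⁴)/(8 × 12.6³ × 48)
    = 3.07812e+06 / 768144 = 4.007 → 4 coils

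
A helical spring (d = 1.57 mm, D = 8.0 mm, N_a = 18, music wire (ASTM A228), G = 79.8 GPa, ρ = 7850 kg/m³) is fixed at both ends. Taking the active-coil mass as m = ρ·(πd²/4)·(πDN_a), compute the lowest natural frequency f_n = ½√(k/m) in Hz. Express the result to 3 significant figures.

489 Hz

k = Gd⁴/(8D³N_a) = (79.8×10³)(1.57⁴)/(8·8.0³·18) = 6.5761 N/mm = 6576.1 N/m
Wire length L = πDN_a = π·8.0·18 = 452.39 mm
m = ρ·(πd²/4)·L = 7850 × 1.9359×10⁻⁶ m² × 0.45239 m = 0.006875 kg
f_n = ½√(k/m) = 0.5·√(6576.1/0.006875) = 0.5·√(9.5653e+05) = 489.01 Hz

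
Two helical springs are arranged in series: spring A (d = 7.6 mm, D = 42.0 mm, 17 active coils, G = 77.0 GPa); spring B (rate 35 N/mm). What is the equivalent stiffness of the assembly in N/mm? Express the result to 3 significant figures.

14.8 N/mm

k_A = Gd⁴/(8D³N_a) = (77.0×10³)(7.6⁴)/(8·42.0³·17) = 25.495 N/mm
Series: 1/k_eq = 1/25.495 + 1/35 = 0.067795; k_eq = 14.75 N/mm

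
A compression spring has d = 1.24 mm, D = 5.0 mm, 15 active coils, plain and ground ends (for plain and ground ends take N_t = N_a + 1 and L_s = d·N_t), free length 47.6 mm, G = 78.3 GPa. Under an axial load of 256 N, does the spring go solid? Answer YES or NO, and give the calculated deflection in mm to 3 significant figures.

k = Gd⁴/(8D³N_a) = (78.3×10³)(1.24⁴)/(8·5.0³·15) = 12.341 N/mm
N_t = 16; L_s = 1.24·16 = 19.84 mm; δ_solid = L₀ − L_s = 47.6 − 19.84 = 27.76 mm
δ = F/k = 256/12.341 = 20.744 mm
δ < δ_solid → spring does not go solid

NO, δ = 20.7 mm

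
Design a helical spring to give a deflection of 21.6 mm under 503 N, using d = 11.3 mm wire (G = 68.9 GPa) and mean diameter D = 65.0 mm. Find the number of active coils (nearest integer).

22

Required rate k = F/δ = 503/21.6 = 23.287 N/mm
N_a = Gd⁴/(8D³k) = (68.9×10³ × 11.3⁴)/(8 × 65.0³ × 23.287)
    = 1.1234e+09 / 5.11616e+07 = 21.96 → 22 coils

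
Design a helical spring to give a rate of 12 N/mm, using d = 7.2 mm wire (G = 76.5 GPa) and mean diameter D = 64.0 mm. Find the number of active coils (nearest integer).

N_a = Gd⁴/(8D³k) = (76.5×10³ × 7.2⁴)/(8 × 64.0³ × 12)
    = 2.05585e+08 / 2.51658e+07 = 8.169 → 8 coils

8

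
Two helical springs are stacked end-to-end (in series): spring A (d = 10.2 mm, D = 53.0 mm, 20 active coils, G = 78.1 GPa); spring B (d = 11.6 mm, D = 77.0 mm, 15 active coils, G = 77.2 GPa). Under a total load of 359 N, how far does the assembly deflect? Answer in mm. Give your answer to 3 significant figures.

24.2 mm

k_A = Gd⁴/(8D³N_a) = (78.1×10³)(10.2⁴)/(8·53.0³·20) = 35.49 N/mm
k_B = Gd⁴/(8D³N_a) = (77.2×10³)(11.6⁴)/(8·77.0³·15) = 25.515 N/mm
Series: 1/k_eq = 1/35.49 + 1/25.515 = 0.06737; k_eq = 14.843 N/mm
δ = F/k_eq = 359/14.843 = 24.186 mm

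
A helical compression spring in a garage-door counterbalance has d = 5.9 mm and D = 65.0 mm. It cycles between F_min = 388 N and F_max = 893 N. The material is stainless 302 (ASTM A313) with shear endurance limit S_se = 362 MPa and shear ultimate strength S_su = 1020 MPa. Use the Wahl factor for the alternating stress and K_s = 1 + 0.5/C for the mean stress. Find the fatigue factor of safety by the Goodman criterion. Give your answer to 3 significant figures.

0.859

C = D/d = 65.0/5.9 = 11.0169; K_W = (4C−1)/(4C−4)+0.615/C = 1.1307; K_s = 1+0.5/C = 1.0454
F_a = (F_max−F_min)/2 = 252.5 N; F_m = (F_max+F_min)/2 = 640.5 N
τ_a = K_W·8F_aD/(πd³) = 1.1307 × 203.5 = 230.09 MPa
τ_m = K_s·8F_mD/(πd³) = 1.0454 × 516.2 = 539.63 MPa
Goodman: 1/n_f = τ_a/S_se + τ_m/S_su = 230.09/362 + 539.63/1020 = 0.63562 + 0.52904 = 1.1647
n_f = 1/1.1647 = 0.8586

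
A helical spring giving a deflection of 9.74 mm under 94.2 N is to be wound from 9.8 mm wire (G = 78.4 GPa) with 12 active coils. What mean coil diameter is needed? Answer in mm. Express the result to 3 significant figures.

92.0 mm

Required rate k = F/δ = 94.2/9.74 = 9.6715 N/mm
D = (Gd⁴/(8N_a·k))^(1/3) = (78.4×10³·9.8⁴/(8·12·9.6715))^(1/3)
  = (778856)^(1/3) = 92.0066 mm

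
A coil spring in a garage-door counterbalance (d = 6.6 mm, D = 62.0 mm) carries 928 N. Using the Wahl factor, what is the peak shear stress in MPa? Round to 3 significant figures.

589 MPa

Spring index C = D/d = 62.0/6.6 = 9.3939
K_W = (4C−1)/(4C−4) + 0.615/C = 36.576/33.576 + 0.0655 = 1.1548
τ₀ = 8FD/(πd³) = 8·928·62.0/(π·6.6³) = 460288/903.2 = 509.62 MPa
τ_max = K·τ₀ = 1.1548 × 509.62 = 588.52 MPa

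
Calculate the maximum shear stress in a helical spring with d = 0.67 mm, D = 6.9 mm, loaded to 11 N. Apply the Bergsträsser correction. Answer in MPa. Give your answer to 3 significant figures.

Spring index C = D/d = 6.9/0.67 = 10.2985
K_B = (4C+2)/(4C−3) = 43.194/38.194 = 1.1309
τ₀ = 8FD/(πd³) = 8·11·6.9/(π·0.67³) = 607.2/0.94487 = 642.62 MPa
τ_max = K·τ₀ = 1.1309 × 642.62 = 726.75 MPa

727 MPa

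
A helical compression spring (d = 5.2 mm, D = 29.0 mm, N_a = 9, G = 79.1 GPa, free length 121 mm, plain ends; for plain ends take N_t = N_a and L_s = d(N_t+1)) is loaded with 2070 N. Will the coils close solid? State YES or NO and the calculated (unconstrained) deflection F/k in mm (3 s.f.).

NO, δ = 62.9 mm

k = Gd⁴/(8D³N_a) = (79.1×10³)(5.2⁴)/(8·29.0³·9) = 32.935 N/mm
N_t = 9; L_s = 5.2·10 = 52 mm; δ_solid = L₀ − L_s = 121 − 52 = 69 mm
δ = F/k = 2070/32.935 = 62.85 mm
δ < δ_solid → spring does not go solid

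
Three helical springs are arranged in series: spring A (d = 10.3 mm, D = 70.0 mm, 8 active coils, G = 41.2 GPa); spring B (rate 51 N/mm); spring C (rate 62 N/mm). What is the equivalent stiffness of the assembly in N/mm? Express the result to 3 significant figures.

k_A = Gd⁴/(8D³N_a) = (41.2×10³)(10.3⁴)/(8·70.0³·8) = 21.124 N/mm
Series: 1/k_eq = 1/21.124 + 1/51 + 1/62 = 0.083077; k_eq = 12.037 N/mm

12.0 N/mm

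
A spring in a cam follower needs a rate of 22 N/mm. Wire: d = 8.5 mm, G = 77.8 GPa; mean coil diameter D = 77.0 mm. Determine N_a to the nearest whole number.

N_a = Gd⁴/(8D³k) = (77.8×10³ × 8.5⁴)/(8 × 77.0³ × 22)
    = 4.06121e+08 / 8.03498e+07 = 5.054 → 5 coils

5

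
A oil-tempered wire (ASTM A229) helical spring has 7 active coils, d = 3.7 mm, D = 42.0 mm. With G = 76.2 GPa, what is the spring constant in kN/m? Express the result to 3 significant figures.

3.44 kN/m

k = Gd⁴/(8D³N_a) = (76.2×10³ × 3.7⁴) / (8 × 42.0³ × 7)
  = 1.42811e+07 / 4.14893e+06 = 3.4421 N/mm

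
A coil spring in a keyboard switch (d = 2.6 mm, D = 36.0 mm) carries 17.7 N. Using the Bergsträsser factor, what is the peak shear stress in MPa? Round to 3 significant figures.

101 MPa

Spring index C = D/d = 36.0/2.6 = 13.8462
K_B = (4C+2)/(4C−3) = 57.385/52.385 = 1.0954
τ₀ = 8FD/(πd³) = 8·17.7·36.0/(π·2.6³) = 5097.6/55.217 = 92.32 MPa
τ_max = K·τ₀ = 1.0954 × 92.32 = 101.13 MPa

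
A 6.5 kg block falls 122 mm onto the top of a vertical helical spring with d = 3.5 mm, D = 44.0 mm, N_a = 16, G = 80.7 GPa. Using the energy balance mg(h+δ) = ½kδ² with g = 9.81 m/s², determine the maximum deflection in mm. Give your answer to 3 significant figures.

k = Gd⁴/(8D³N_a) = (80.7×10³)(3.5⁴)/(8·44.0³·16) = 1.1107 N/mm
W = mg = 6.5 × 9.81 = 63.765 N
½kδ² − Wδ − Wh = 0 → δ = (W + √(W² + 2kWh))/k
δ = (63.765 + √(4066 + 17280.2))/1.1107 = (63.765 + 146.1)/1.1107 = 188.96 mm

189 mm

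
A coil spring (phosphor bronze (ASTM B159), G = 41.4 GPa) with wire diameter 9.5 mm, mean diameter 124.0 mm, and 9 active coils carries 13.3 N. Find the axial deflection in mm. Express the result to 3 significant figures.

5.41 mm

k = Gd⁴/(8D³N_a) = (41.4×10³)(9.5⁴)/(8·124.0³·9) = 2.4564 N/mm
δ = F/k = 13.3 / 2.4564 = 5.4145 mm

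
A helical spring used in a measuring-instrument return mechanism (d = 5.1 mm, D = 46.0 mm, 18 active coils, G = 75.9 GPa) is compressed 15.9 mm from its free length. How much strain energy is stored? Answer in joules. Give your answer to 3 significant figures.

k = Gd⁴/(8D³N_a) = (75.9×10³)(5.1⁴)/(8·46.0³·18) = 3.6634 N/mm
U = ½kδ² = 0.5 × 3.6634 × 15.9² = 463.07 N·mm = 0.46307 J

0.463 J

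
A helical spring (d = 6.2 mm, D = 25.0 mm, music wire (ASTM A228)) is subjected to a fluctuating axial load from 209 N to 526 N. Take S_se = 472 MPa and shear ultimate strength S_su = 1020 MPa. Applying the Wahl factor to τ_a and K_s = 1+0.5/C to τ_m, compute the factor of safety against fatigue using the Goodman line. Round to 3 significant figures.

C = D/d = 25.0/6.2 = 4.0323; K_W = (4C−1)/(4C−4)+0.615/C = 1.3999; K_s = 1+0.5/C = 1.1240
F_a = (F_max−F_min)/2 = 158.5 N; F_m = (F_max+F_min)/2 = 367.5 N
τ_a = K_W·8F_aD/(πd³) = 1.3999 × 42.338 = 59.268 MPa
τ_m = K_s·8F_mD/(πd³) = 1.1240 × 98.166 = 110.34 MPa
Goodman: 1/n_f = τ_a/S_se + τ_m/S_su = 59.268/472 + 110.34/1020 = 0.12557 + 0.10818 = 0.23374
n_f = 1/0.23374 = 4.278

4.28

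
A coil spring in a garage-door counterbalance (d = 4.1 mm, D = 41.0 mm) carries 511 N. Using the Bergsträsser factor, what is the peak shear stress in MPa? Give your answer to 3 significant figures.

879 MPa

Spring index C = D/d = 41.0/4.1 = 10.0000
K_B = (4C+2)/(4C−3) = 42.000/37.000 = 1.1351
τ₀ = 8FD/(πd³) = 8·511·41.0/(π·4.1³) = 167608/216.52 = 774.09 MPa
τ_max = K·τ₀ = 1.1351 × 774.09 = 878.7 MPa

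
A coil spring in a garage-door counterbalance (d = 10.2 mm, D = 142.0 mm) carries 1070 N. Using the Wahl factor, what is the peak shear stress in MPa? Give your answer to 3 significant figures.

Spring index C = D/d = 142.0/10.2 = 13.9216
K_W = (4C−1)/(4C−4) + 0.615/C = 54.686/51.686 + 0.0442 = 1.1022
τ₀ = 8FD/(πd³) = 8·1070·142.0/(π·10.2³) = 1.21552e+06/3333.9 = 364.6 MPa
τ_max = K·τ₀ = 1.1022 × 364.6 = 401.86 MPa

402 MPa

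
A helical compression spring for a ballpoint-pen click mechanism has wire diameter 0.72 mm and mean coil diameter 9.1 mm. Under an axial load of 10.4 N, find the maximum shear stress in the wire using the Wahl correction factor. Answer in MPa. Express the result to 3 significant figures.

Spring index C = D/d = 9.1/0.72 = 12.6389
K_W = (4C−1)/(4C−4) + 0.615/C = 49.556/46.556 + 0.0487 = 1.1131
τ₀ = 8FD/(πd³) = 8·10.4·9.1/(π·0.72³) = 757.12/1.1726 = 645.68 MPa
τ_max = K·τ₀ = 1.1131 × 645.68 = 718.71 MPa

719 MPa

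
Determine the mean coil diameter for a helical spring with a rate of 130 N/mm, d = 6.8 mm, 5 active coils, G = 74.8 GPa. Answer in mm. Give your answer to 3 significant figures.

31.3 mm

D = (Gd⁴/(8N_a·k))^(1/3) = (74.8×10³·6.8⁴/(8·5·130))^(1/3)
  = (30756.3)^(1/3) = 31.3313 mm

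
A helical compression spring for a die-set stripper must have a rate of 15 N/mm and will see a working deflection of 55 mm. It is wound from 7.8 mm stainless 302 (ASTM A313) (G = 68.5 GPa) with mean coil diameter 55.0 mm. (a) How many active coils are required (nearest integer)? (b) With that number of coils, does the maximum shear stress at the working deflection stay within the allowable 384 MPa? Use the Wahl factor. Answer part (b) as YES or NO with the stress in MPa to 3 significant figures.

(a) 13 coils; (b) YES, τ_max = 288 MPa

N_a = Gd⁴/(8D³k) = (68.5×10³)(7.8⁴)/(8·55.0³·15) = 12.7 → N_a = 13
Actual rate k = Gd⁴/(8D³·13) = 14.654 N/mm
Working load F = kδ = 14.654·55 = 805.95 N
C = 55.0/7.8 = 7.0513; K_W = (4C−1)/(4C−4)+0.615/C = 1.2112
τ_max = K_W·8FD/(πd³) = 1.2112·237.86 = 288.09 MPa
τ_max ≤ 384 MPa → acceptable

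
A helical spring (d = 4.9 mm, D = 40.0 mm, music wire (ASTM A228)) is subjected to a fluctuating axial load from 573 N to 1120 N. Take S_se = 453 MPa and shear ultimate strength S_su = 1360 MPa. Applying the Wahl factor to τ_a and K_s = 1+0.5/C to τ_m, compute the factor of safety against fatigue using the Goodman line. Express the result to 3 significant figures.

0.841

C = D/d = 40.0/4.9 = 8.1633; K_W = (4C−1)/(4C−4)+0.615/C = 1.1800; K_s = 1+0.5/C = 1.0613
F_a = (F_max−F_min)/2 = 273.5 N; F_m = (F_max+F_min)/2 = 846.5 N
τ_a = K_W·8F_aD/(πd³) = 1.1800 × 236.79 = 279.43 MPa
τ_m = K_s·8F_mD/(πd³) = 1.0613 × 732.89 = 777.78 MPa
Goodman: 1/n_f = τ_a/S_se + τ_m/S_su = 279.43/453 + 777.78/1360 = 0.61683 + 0.57190 = 1.1887
n_f = 1/1.1887 = 0.8412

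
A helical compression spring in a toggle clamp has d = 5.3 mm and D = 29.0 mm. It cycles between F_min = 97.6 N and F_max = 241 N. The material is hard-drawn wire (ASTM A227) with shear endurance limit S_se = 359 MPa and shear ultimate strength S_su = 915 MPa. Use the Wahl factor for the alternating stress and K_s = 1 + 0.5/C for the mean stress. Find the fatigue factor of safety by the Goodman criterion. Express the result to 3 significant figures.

C = D/d = 29.0/5.3 = 5.4717; K_W = (4C−1)/(4C−4)+0.615/C = 1.2801; K_s = 1+0.5/C = 1.0914
F_a = (F_max−F_min)/2 = 71.7 N; F_m = (F_max+F_min)/2 = 169.3 N
τ_a = K_W·8F_aD/(πd³) = 1.2801 × 35.566 = 45.528 MPa
τ_m = K_s·8F_mD/(πd³) = 1.0914 × 83.978 = 91.652 MPa
Goodman: 1/n_f = τ_a/S_se + τ_m/S_su = 45.528/359 + 91.652/915 = 0.12682 + 0.10017 = 0.22699
n_f = 1/0.22699 = 4.406

4.41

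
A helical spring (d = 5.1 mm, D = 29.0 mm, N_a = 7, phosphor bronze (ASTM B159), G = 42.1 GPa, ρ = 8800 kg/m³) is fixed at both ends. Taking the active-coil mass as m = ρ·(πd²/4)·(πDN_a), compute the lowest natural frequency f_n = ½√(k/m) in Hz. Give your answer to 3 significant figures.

k = Gd⁴/(8D³N_a) = (42.1×10³)(5.1⁴)/(8·29.0³·7) = 20.854 N/mm = 20854 N/m
Wire length L = πDN_a = π·29.0·7 = 637.74 mm
m = ρ·(πd²/4)·L = 8800 × 20.428×10⁻⁶ m² × 0.63774 m = 0.11465 kg
f_n = ½√(k/m) = 0.5·√(20854/0.11465) = 0.5·√(1.819e+05) = 213.25 Hz

213 Hz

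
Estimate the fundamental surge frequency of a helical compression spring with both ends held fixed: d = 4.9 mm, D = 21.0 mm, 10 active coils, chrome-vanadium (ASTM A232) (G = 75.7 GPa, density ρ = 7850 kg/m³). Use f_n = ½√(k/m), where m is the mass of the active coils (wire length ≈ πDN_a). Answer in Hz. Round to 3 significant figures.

388 Hz

k = Gd⁴/(8D³N_a) = (75.7×10³)(4.9⁴)/(8·21.0³·10) = 58.902 N/mm = 58902 N/m
Wire length L = πDN_a = π·21.0·10 = 659.73 mm
m = ρ·(πd²/4)·L = 7850 × 18.857×10⁻⁶ m² × 0.65973 m = 0.097661 kg
f_n = ½√(k/m) = 0.5·√(58902/0.097661) = 0.5·√(6.0313e+05) = 388.31 Hz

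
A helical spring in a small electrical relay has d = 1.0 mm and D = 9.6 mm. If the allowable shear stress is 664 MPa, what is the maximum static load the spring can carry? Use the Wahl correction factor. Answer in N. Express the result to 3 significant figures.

23.6 N

C = D/d = 9.6/1.0 = 9.6000
K_W = (4C−1)/(4C−4) + 0.615/C = 37.400/34.400 + 0.0641 = 1.1513
τ_max = K·8FD/(πd³) → F_max = τ_allow·πd³/(8DK)
F_max = 664·π·1.0³/(8·9.6·1.1513) = 2086/88.418 = 23.593 N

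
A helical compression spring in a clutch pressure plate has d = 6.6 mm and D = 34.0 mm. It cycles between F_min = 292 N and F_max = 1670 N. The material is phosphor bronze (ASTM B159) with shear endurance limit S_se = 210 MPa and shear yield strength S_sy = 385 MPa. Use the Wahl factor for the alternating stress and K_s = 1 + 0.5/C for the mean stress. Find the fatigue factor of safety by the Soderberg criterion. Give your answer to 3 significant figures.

0.470

C = D/d = 34.0/6.6 = 5.1515; K_W = (4C−1)/(4C−4)+0.615/C = 1.3000; K_s = 1+0.5/C = 1.0971
F_a = (F_max−F_min)/2 = 689 N; F_m = (F_max+F_min)/2 = 981 N
τ_a = K_W·8F_aD/(πd³) = 1.3000 × 207.49 = 269.75 MPa
τ_m = K_s·8F_mD/(πd³) = 1.0971 × 295.43 = 324.11 MPa
Soderberg: 1/n_f = τ_a/S_se + τ_m/S_sy = 269.75/210 + 324.11/385 = 1.28453 + 0.84183 = 2.1264
n_f = 1/2.1264 = 0.4703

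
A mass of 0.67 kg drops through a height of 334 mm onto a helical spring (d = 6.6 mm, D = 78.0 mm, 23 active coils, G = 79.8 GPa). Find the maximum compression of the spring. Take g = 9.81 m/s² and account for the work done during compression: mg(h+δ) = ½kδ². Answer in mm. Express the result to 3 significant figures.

54.3 mm

k = Gd⁴/(8D³N_a) = (79.8×10³)(6.6⁴)/(8·78.0³·23) = 1.7341 N/mm
W = mg = 0.67 × 9.81 = 6.5727 N
½kδ² − Wδ − Wh = 0 → δ = (W + √(W² + 2kWh))/k
δ = (6.5727 + √(43.2 + 7613.73))/1.7341 = (6.5727 + 87.504)/1.7341 = 54.251 mm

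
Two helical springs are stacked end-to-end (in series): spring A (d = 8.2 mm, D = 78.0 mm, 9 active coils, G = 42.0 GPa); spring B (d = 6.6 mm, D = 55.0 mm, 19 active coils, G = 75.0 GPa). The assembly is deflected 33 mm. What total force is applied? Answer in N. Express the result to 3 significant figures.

k_A = Gd⁴/(8D³N_a) = (42.0×10³)(8.2⁴)/(8·78.0³·9) = 5.5576 N/mm
k_B = Gd⁴/(8D³N_a) = (75.0×10³)(6.6⁴)/(8·55.0³·19) = 5.6274 N/mm
Series: 1/k_eq = 1/5.5576 + 1/5.6274 = 0.35764; k_eq = 2.7961 N/mm
F = k_eq·δ = 2.7961·33 = 92.273 N

92.3 N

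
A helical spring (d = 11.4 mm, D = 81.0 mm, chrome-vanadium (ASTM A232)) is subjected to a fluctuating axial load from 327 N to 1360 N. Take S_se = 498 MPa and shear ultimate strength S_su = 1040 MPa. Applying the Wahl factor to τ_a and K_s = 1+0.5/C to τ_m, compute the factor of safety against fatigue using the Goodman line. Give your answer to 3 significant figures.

C = D/d = 81.0/11.4 = 7.1053; K_W = (4C−1)/(4C−4)+0.615/C = 1.2094; K_s = 1+0.5/C = 1.0704
F_a = (F_max−F_min)/2 = 516.5 N; F_m = (F_max+F_min)/2 = 843.5 N
τ_a = K_W·8F_aD/(πd³) = 1.2094 × 71.909 = 86.966 MPa
τ_m = K_s·8F_mD/(πd³) = 1.0704 × 117.43 = 125.7 MPa
Goodman: 1/n_f = τ_a/S_se + τ_m/S_su = 86.966/498 + 125.7/1040 = 0.17463 + 0.12086 = 0.29549
n_f = 1/0.29549 = 3.384

3.38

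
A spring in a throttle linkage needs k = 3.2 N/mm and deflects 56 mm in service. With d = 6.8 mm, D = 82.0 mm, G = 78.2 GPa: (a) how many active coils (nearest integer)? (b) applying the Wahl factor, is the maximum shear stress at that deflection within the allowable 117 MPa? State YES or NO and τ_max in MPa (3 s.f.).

(a) 12 coils; (b) NO, τ_max = 131 MPa

N_a = Gd⁴/(8D³k) = (78.2×10³)(6.8⁴)/(8·82.0³·3.2) = 11.85 → N_a = 12
Actual rate k = Gd⁴/(8D³·12) = 3.1589 N/mm
Working load F = kδ = 3.1589·56 = 176.9 N
C = 82.0/6.8 = 12.0588; K_W = (4C−1)/(4C−4)+0.615/C = 1.1188
τ_max = K_W·8FD/(πd³) = 1.1188·117.47 = 131.43 MPa
τ_max > 117 MPa → exceeds allowable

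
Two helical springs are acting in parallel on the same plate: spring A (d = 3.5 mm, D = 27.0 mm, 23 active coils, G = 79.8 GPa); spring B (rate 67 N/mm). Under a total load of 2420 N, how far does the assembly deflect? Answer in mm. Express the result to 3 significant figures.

34.4 mm

k_A = Gd⁴/(8D³N_a) = (79.8×10³)(3.5⁴)/(8·27.0³·23) = 3.3065 N/mm
Parallel: k_eq = 3.3065 + 67 = 70.306 N/mm
δ = F/k_eq = 2420/70.306 = 34.421 mm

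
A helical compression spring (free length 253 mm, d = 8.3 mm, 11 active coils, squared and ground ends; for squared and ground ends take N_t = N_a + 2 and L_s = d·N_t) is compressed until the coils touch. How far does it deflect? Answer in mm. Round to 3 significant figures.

145 mm

N_t = 13; L_s = 8.3·13 = 107.9 mm
δ_solid = L₀ − L_s = 253 − 107.9 = 145.1 mm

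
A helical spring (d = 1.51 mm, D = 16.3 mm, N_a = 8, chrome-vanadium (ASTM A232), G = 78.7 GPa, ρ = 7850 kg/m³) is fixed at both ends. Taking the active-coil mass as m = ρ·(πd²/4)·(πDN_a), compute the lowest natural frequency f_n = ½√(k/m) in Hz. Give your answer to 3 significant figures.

k = Gd⁴/(8D³N_a) = (78.7×10³)(1.51⁴)/(8·16.3³·8) = 1.4762 N/mm = 1476.2 N/m
Wire length L = πDN_a = π·16.3·8 = 409.66 mm
m = ρ·(πd²/4)·L = 7850 × 1.7908×10⁻⁶ m² × 0.40966 m = 0.0057589 kg
f_n = ½√(k/m) = 0.5·√(1476.2/0.0057589) = 0.5·√(2.5633e+05) = 253.15 Hz

253 Hz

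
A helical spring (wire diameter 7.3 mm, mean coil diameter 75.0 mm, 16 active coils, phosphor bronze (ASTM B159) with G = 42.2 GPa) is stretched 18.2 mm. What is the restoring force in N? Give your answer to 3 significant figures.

40.4 N

k = Gd⁴/(8D³N_a) = (42.2×10³)(7.3⁴)/(8·75.0³·16) = 2.2193 N/mm
F = k·δ = 2.2193 × 18.2 = 40.391 N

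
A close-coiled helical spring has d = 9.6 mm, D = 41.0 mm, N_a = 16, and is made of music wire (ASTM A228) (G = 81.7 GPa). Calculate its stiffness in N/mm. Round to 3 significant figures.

k = Gd⁴/(8D³N_a) = (81.7×10³ × 9.6⁴) / (8 × 41.0³ × 16)
  = 6.93916e+08 / 8.82189e+06 = 78.658 N/mm

78.7 N/mm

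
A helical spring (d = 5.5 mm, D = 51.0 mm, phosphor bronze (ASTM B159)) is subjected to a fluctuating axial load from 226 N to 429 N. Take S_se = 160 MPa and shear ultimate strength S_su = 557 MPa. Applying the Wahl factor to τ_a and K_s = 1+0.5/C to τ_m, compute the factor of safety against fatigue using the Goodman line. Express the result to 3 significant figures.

C = D/d = 51.0/5.5 = 9.2727; K_W = (4C−1)/(4C−4)+0.615/C = 1.1570; K_s = 1+0.5/C = 1.0539
F_a = (F_max−F_min)/2 = 101.5 N; F_m = (F_max+F_min)/2 = 327.5 N
τ_a = K_W·8F_aD/(πd³) = 1.1570 × 79.23 = 91.667 MPa
τ_m = K_s·8F_mD/(πd³) = 1.0539 × 255.64 = 269.43 MPa
Goodman: 1/n_f = τ_a/S_se + τ_m/S_su = 91.667/160 + 269.43/557 = 0.57292 + 0.48371 = 1.0566
n_f = 1/1.0566 = 0.9464

0.946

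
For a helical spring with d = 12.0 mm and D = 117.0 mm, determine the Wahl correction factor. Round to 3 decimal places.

C = D/d = 117.0/12.0 = 9.7500
K_W = (4C−1)/(4C−4) + 0.615/C = 38.000/35.000 + 0.0631 = 1.1488

1.149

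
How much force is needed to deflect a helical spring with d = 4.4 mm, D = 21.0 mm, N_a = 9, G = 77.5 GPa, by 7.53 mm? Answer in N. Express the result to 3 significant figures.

k = Gd⁴/(8D³N_a) = (77.5×10³)(4.4⁴)/(8·21.0³·9) = 43.563 N/mm
F = k·δ = 43.563 × 7.53 = 328.03 N

328 N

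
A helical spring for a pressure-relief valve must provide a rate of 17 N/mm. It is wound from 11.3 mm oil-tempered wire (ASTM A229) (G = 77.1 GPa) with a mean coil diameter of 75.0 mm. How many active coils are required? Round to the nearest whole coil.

N_a = Gd⁴/(8D³k) = (77.1×10³ × 11.3⁴)/(8 × 75.0³ × 17)
    = 1.2571e+09 / 5.7375e+07 = 21.91 → 22 coils

22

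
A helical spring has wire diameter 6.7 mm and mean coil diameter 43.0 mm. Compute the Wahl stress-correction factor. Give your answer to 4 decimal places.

1.2343

C = D/d = 43.0/6.7 = 6.4179
K_W = (4C−1)/(4C−4) + 0.615/C = 24.672/21.672 + 0.0958 = 1.2343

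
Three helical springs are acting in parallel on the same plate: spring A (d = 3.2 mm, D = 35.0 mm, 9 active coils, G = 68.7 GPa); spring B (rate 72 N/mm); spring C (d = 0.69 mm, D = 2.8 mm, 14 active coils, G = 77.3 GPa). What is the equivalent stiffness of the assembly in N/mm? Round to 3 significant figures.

81.5 N/mm

k_A = Gd⁴/(8D³N_a) = (68.7×10³)(3.2⁴)/(8·35.0³·9) = 2.3336 N/mm
k_C = Gd⁴/(8D³N_a) = (77.3×10³)(0.69⁴)/(8·2.8³·14) = 7.1266 N/mm
Parallel: k_eq = 2.3336 + 72 + 7.1266 = 81.46 N/mm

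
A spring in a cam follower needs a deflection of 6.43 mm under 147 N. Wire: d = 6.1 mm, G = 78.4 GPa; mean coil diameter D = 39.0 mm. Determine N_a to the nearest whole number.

10

Required rate k = F/δ = 147/6.43 = 22.862 N/mm
N_a = Gd⁴/(8D³k) = (78.4×10³ × 6.1⁴)/(8 × 39.0³ × 22.862)
    = 1.08551e+08 / 1.0849e+07 = 10.01 → 10 coils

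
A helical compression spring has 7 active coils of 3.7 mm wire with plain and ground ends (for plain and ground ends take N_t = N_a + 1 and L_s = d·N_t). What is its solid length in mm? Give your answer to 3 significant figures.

plain and ground ends: N_t = N_a + 1 = 7 + 1 = 8
L_s = d·N_t = 3.7 × 8 = 29.6 mm

29.6 mm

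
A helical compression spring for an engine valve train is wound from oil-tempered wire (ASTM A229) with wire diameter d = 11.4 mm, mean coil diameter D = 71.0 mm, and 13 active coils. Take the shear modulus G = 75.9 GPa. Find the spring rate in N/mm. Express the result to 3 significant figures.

34.4 N/mm

k = Gd⁴/(8D³N_a) = (75.9×10³ × 11.4⁴) / (8 × 71.0³ × 13)
  = 1.28192e+09 / 3.72227e+07 = 34.439 N/mm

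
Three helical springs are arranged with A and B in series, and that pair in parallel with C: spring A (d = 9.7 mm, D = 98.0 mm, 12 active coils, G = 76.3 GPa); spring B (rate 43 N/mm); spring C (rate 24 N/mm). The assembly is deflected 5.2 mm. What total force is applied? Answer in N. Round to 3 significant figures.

158 N

k_A = Gd⁴/(8D³N_a) = (76.3×10³)(9.7⁴)/(8·98.0³·12) = 7.4759 N/mm
Springs A,B series: k_AB = 1/(1/7.4759+1/43) = 6.3686 N/mm; parallel with C: k_eq = 6.3686+24 = 30.369 N/mm
F = k_eq·δ = 30.369·5.2 = 157.92 N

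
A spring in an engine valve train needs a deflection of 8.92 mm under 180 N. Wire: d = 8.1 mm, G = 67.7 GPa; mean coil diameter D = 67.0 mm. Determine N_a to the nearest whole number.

Required rate k = F/δ = 180/8.92 = 20.179 N/mm
N_a = Gd⁴/(8D³k) = (67.7×10³ × 8.1⁴)/(8 × 67.0³ × 20.179)
    = 2.91426e+08 / 4.85537e+07 = 6.002 → 6 coils

6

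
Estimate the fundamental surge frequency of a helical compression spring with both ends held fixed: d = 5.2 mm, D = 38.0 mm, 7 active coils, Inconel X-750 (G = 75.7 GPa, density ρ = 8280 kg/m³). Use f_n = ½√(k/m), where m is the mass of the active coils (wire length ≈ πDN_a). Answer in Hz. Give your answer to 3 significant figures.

175 Hz

k = Gd⁴/(8D³N_a) = (75.7×10³)(5.2⁴)/(8·38.0³·7) = 18.012 N/mm = 18012 N/m
Wire length L = πDN_a = π·38.0·7 = 835.66 mm
m = ρ·(πd²/4)·L = 8280 × 21.237×10⁻⁶ m² × 0.83566 m = 0.14695 kg
f_n = ½√(k/m) = 0.5·√(18012/0.14695) = 0.5·√(1.2258e+05) = 175.06 Hz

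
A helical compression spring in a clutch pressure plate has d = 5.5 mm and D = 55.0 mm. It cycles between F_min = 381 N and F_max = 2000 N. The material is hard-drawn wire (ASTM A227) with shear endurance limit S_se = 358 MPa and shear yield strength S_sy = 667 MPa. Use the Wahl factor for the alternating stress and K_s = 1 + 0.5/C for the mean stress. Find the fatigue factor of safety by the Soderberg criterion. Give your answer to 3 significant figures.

0.266

C = D/d = 55.0/5.5 = 10.0000; K_W = (4C−1)/(4C−4)+0.615/C = 1.1448; K_s = 1+0.5/C = 1.0500
F_a = (F_max−F_min)/2 = 809.5 N; F_m = (F_max+F_min)/2 = 1190.5 N
τ_a = K_W·8F_aD/(πd³) = 1.1448 × 681.45 = 780.14 MPa
τ_m = K_s·8F_mD/(πd³) = 1.0500 × 1002.2 = 1052.3 MPa
Soderberg: 1/n_f = τ_a/S_se + τ_m/S_sy = 780.14/358 + 1052.3/667 = 2.17917 + 1.57764 = 3.7568
n_f = 1/3.7568 = 0.2662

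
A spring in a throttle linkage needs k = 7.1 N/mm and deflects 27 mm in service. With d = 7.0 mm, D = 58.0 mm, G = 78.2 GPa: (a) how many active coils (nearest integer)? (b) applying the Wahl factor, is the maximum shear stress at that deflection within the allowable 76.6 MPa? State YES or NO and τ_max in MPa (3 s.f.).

N_a = Gd⁴/(8D³k) = (78.2×10³)(7.0⁴)/(8·58.0³·7.1) = 16.94 → N_a = 17
Actual rate k = Gd⁴/(8D³·17) = 7.0758 N/mm
Working load F = kδ = 7.0758·27 = 191.05 N
C = 58.0/7.0 = 8.2857; K_W = (4C−1)/(4C−4)+0.615/C = 1.1772
τ_max = K_W·8FD/(πd³) = 1.1772·82.265 = 96.839 MPa
τ_max > 76.6 MPa → exceeds allowable

(a) 17 coils; (b) NO, τ_max = 96.8 MPa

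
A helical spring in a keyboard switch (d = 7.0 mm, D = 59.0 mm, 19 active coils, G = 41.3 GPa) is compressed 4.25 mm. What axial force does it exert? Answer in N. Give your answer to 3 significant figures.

13.5 N

k = Gd⁴/(8D³N_a) = (41.3×10³)(7.0⁴)/(8·59.0³·19) = 3.1765 N/mm
F = k·δ = 3.1765 × 4.25 = 13.5 N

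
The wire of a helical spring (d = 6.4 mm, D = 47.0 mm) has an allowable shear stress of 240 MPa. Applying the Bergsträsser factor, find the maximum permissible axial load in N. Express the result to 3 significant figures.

C = D/d = 47.0/6.4 = 7.3438
K_B = (4C+2)/(4C−3) = 31.375/26.375 = 1.1896
τ_max = K·8FD/(πd³) → F_max = τ_allow·πd³/(8DK)
F_max = 240·π·6.4³/(8·47.0·1.1896) = 1.9765e+05/447.28 = 441.9 N

442 N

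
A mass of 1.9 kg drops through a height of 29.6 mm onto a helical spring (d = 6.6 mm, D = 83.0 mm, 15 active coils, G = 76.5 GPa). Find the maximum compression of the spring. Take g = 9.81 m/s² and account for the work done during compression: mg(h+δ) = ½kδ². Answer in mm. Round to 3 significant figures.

33.3 mm

k = Gd⁴/(8D³N_a) = (76.5×10³)(6.6⁴)/(8·83.0³·15) = 2.1155 N/mm
W = mg = 1.9 × 9.81 = 18.639 N
½kδ² − Wδ − Wh = 0 → δ = (W + √(W² + 2kWh))/k
δ = (18.639 + √(347.41 + 2334.35))/2.1155 = (18.639 + 51.786)/2.1155 = 33.289 mm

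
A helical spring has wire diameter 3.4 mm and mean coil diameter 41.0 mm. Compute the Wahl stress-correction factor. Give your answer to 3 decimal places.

1.119

C = D/d = 41.0/3.4 = 12.0588
K_W = (4C−1)/(4C−4) + 0.615/C = 47.235/44.235 + 0.0510 = 1.1188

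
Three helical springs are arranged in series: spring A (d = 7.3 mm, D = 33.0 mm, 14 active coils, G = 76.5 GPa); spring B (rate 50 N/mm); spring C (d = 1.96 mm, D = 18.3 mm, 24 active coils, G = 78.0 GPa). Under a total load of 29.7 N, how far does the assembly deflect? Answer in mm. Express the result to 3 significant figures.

31.5 mm

k_A = Gd⁴/(8D³N_a) = (76.5×10³)(7.3⁴)/(8·33.0³·14) = 53.975 N/mm
k_C = Gd⁴/(8D³N_a) = (78.0×10³)(1.96⁴)/(8·18.3³·24) = 0.97828 N/mm
Series: 1/k_eq = 1/53.975 + 1/50 + 1/0.97828 = 1.0607; k_eq = 0.94275 N/mm
δ = F/k_eq = 29.7/0.94275 = 31.504 mm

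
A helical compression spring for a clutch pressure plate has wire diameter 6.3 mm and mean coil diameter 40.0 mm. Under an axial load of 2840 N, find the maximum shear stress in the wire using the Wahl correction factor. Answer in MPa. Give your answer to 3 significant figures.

1430 MPa

Spring index C = D/d = 40.0/6.3 = 6.3492
K_W = (4C−1)/(4C−4) + 0.615/C = 24.397/21.397 + 0.0969 = 1.2371
τ₀ = 8FD/(πd³) = 8·2840·40.0/(π·6.3³) = 908800/785.55 = 1156.9 MPa
τ_max = K·τ₀ = 1.2371 × 1156.9 = 1431.2 MPa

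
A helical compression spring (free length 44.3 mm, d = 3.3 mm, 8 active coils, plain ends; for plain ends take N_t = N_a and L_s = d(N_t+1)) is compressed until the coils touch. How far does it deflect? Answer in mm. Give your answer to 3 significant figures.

N_t = 8; L_s = 3.3·9 = 29.7 mm
δ_solid = L₀ − L_s = 44.3 − 29.7 = 14.6 mm

14.6 mm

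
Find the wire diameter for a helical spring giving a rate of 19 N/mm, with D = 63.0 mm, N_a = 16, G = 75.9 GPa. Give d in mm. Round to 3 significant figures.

d = (8D³N_a·k / G)^(1/4) = (8·63.0³·16·19 / (75.9×10³))^0.25
  = (8012)^0.25 = 9.4610 mm

9.46 mm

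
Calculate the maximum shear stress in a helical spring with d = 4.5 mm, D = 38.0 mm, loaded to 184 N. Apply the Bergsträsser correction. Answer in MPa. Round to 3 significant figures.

Spring index C = D/d = 38.0/4.5 = 8.4444
K_B = (4C+2)/(4C−3) = 35.778/30.778 = 1.1625
τ₀ = 8FD/(πd³) = 8·184·38.0/(π·4.5³) = 55936/286.28 = 195.39 MPa
τ_max = K·τ₀ = 1.1625 × 195.39 = 227.13 MPa

227 MPa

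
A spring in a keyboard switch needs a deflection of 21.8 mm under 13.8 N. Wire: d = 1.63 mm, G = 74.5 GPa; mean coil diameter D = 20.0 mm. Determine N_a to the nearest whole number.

Required rate k = F/δ = 13.8/21.8 = 0.63303 N/mm
N_a = Gd⁴/(8D³k) = (74.5×10³ × 1.63⁴)/(8 × 20.0³ × 0.63303)
    = 525904 / 40513.8 = 12.98 → 13 coils

13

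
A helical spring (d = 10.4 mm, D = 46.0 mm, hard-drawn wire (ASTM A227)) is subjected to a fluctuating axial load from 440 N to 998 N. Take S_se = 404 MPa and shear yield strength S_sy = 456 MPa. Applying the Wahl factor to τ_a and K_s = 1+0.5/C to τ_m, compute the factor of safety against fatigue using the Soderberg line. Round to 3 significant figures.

3.57

C = D/d = 46.0/10.4 = 4.4231; K_W = (4C−1)/(4C−4)+0.615/C = 1.3581; K_s = 1+0.5/C = 1.1130
F_a = (F_max−F_min)/2 = 279 N; F_m = (F_max+F_min)/2 = 719 N
τ_a = K_W·8F_aD/(πd³) = 1.3581 × 29.054 = 39.459 MPa
τ_m = K_s·8F_mD/(πd³) = 1.1130 × 74.873 = 83.337 MPa
Soderberg: 1/n_f = τ_a/S_se + τ_m/S_sy = 39.459/404 + 83.337/456 = 0.09767 + 0.18276 = 0.28043
n_f = 1/0.28043 = 3.566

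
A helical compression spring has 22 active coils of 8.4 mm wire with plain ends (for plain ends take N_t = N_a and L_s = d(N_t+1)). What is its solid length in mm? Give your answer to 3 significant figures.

plain ends: N_t = N_a = 22
L_s = d·(N_t+1) = 8.4 × 23 = 193.2 mm

193 mm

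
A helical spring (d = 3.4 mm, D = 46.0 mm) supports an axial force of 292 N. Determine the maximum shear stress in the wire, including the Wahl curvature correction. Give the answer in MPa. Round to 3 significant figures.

Spring index C = D/d = 46.0/3.4 = 13.5294
K_W = (4C−1)/(4C−4) + 0.615/C = 53.118/50.118 + 0.0455 = 1.1053
τ₀ = 8FD/(πd³) = 8·292·46.0/(π·3.4³) = 107456/123.48 = 870.25 MPa
τ_max = K·τ₀ = 1.1053 × 870.25 = 961.9 MPa

962 MPa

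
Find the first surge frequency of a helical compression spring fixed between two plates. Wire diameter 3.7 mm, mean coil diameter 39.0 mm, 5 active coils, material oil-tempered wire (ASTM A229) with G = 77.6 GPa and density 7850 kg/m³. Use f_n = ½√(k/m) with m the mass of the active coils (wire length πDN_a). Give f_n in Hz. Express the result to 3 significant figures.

172 Hz

k = Gd⁴/(8D³N_a) = (77.6×10³)(3.7⁴)/(8·39.0³·5) = 6.1294 N/mm = 6129.4 N/m
Wire length L = πDN_a = π·39.0·5 = 612.61 mm
m = ρ·(πd²/4)·L = 7850 × 10.752×10⁻⁶ m² × 0.61261 m = 0.051707 kg
f_n = ½√(k/m) = 0.5·√(6129.4/0.051707) = 0.5·√(1.1854e+05) = 172.15 Hz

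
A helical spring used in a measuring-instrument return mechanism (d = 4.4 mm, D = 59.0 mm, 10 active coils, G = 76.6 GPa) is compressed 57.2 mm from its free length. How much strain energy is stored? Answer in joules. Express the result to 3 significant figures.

2.86 J

k = Gd⁴/(8D³N_a) = (76.6×10³)(4.4⁴)/(8·59.0³·10) = 1.7474 N/mm
U = ½kδ² = 0.5 × 1.7474 × 57.2² = 2858.6 N·mm = 2.8586 J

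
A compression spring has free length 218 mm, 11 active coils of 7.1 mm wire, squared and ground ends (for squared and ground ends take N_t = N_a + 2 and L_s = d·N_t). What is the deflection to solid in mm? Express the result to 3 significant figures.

N_t = 13; L_s = 7.1·13 = 92.3 mm
δ_solid = L₀ − L_s = 218 − 92.3 = 125.7 mm

126 mm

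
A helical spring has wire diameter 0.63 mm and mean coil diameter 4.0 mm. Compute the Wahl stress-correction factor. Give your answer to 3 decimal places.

C = D/d = 4.0/0.63 = 6.3492
K_W = (4C−1)/(4C−4) + 0.615/C = 24.397/21.397 + 0.0969 = 1.2371

1.237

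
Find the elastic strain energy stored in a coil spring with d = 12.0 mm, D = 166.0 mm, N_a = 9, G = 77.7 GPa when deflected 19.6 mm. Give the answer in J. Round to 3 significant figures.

0.940 J

k = Gd⁴/(8D³N_a) = (77.7×10³)(12.0⁴)/(8·166.0³·9) = 4.892 N/mm
U = ½kδ² = 0.5 × 4.892 × 19.6² = 939.66 N·mm = 0.93966 J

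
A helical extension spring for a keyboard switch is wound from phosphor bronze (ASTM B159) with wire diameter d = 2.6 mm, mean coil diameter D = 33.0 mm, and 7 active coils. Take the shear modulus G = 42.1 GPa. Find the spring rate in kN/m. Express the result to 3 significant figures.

k = Gd⁴/(8D³N_a) = (42.1×10³ × 2.6⁴) / (8 × 33.0³ × 7)
  = 1.92387e+06 / 2.01247e+06 = 0.95597 N/mm

0.956 kN/m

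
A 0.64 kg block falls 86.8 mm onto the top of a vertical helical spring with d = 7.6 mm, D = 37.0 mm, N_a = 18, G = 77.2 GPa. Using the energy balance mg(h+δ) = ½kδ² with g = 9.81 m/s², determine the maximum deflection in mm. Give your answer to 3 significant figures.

k = Gd⁴/(8D³N_a) = (77.2×10³)(7.6⁴)/(8·37.0³·18) = 35.311 N/mm
W = mg = 0.64 × 9.81 = 6.2784 N
½kδ² − Wδ − Wh = 0 → δ = (W + √(W² + 2kWh))/k
δ = (6.2784 + √(39.418 + 38486))/35.311 = (6.2784 + 196.28)/35.311 = 5.7365 mm

5.74 mm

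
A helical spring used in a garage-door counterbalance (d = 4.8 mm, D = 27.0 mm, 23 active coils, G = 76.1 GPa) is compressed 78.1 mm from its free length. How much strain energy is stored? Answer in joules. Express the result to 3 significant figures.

k = Gd⁴/(8D³N_a) = (76.1×10³)(4.8⁴)/(8·27.0³·23) = 11.154 N/mm
U = ½kδ² = 0.5 × 11.154 × 78.1² = 34018 N·mm = 34.018 J

34.0 J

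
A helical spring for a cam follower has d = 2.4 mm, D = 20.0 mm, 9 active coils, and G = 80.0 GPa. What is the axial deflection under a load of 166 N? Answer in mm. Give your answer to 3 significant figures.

k = Gd⁴/(8D³N_a) = (80.0×10³)(2.4⁴)/(8·20.0³·9) = 4.608 N/mm
δ = F/k = 166 / 4.608 = 36.024 mm

36.0 mm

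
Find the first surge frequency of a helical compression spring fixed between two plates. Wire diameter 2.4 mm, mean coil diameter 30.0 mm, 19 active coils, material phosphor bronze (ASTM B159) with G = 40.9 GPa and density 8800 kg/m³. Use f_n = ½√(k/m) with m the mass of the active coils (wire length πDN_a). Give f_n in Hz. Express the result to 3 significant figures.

k = Gd⁴/(8D³N_a) = (40.9×10³)(2.4⁴)/(8·30.0³·19) = 0.33064 N/mm = 330.64 N/m
Wire length L = πDN_a = π·30.0·19 = 1790.7 mm
m = ρ·(πd²/4)·L = 8800 × 4.5239×10⁻⁶ m² × 1.7907 m = 0.071289 kg
f_n = ½√(k/m) = 0.5·√(330.64/0.071289) = 0.5·√(4638.1) = 34.052 Hz

34.1 Hz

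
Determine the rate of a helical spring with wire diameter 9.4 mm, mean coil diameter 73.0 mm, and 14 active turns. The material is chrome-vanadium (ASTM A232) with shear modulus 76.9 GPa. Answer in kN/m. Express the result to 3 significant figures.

13.8 kN/m

k = Gd⁴/(8D³N_a) = (76.9×10³ × 9.4⁴) / (8 × 73.0³ × 14)
  = 6.00396e+08 / 4.35699e+07 = 13.78 N/mm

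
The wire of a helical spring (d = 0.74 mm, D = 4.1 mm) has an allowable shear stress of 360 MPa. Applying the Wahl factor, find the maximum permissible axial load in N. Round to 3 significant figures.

C = D/d = 4.1/0.74 = 5.5405
K_W = (4C−1)/(4C−4) + 0.615/C = 21.162/18.162 + 0.1110 = 1.2762
τ_max = K·8FD/(πd³) → F_max = τ_allow·πd³/(8DK)
F_max = 360·π·0.74³/(8·4.1·1.2762) = 458.3/41.859 = 10.949 N

10.9 N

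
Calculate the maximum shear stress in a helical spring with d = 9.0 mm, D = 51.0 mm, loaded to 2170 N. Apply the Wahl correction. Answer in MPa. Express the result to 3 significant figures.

491 MPa

Spring index C = D/d = 51.0/9.0 = 5.6667
K_W = (4C−1)/(4C−4) + 0.615/C = 21.667/18.667 + 0.1085 = 1.2692
τ₀ = 8FD/(πd³) = 8·2170·51.0/(π·9.0³) = 885360/2290.2 = 386.58 MPa
τ_max = K·τ₀ = 1.2692 × 386.58 = 490.67 MPa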